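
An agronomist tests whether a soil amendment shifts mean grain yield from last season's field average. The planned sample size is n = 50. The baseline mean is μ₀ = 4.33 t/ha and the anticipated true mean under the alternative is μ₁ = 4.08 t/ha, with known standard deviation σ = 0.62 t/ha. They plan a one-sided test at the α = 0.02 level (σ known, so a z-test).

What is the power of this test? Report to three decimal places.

Standardized effect: d = |μ₁ − μ₀| / σ = |4.08 − 4.33| / 0.62 = 0.4032
Noncentrality parameter: δ = d·√n = 0.4032 × √50 = 2.8512
Critical value for a one-sided test at α = 0.02: z_α = 2.054.
Power = Φ(δ − 2.054) = Φ(0.797) = 0.7874.

Power ≈ 0.787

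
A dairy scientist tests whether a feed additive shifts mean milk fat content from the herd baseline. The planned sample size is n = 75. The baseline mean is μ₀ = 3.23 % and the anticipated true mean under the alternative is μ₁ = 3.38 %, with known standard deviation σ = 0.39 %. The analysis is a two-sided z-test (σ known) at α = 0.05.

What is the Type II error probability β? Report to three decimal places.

β ≈ 0.085

Standardized effect: d = |μ₁ − μ₀| / σ = |3.38 − 3.23| / 0.39 = 0.3846
Noncentrality parameter: δ = d·√n = 0.3846 × √75 = 3.3309
Two-sided α = 0.05 → critical value z_{0.025} = 1.960.
Power = Φ(δ − 1.960) + Φ(−δ − 1.960) = Φ(1.371) + Φ(-5.291) = 0.9148 + 0.0000 = 0.9148.
Type II error: β = 1 − power = 1 − 0.9148 = 0.0852.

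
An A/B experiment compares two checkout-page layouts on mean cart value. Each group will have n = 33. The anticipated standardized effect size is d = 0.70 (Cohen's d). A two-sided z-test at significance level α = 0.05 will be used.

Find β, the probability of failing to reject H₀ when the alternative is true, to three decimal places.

β ≈ 0.188

Noncentrality parameter: δ = d·√(n/2) = 0.70 × √(33/2) = 2.8434
Critical value for a two-sided test at α = 0.05: z_{α/2} = 1.960.
Power = Φ(δ − 1.960) + Φ(−δ − 1.960) = Φ(0.883) + Φ(-4.803) = 0.8115 + 0.0000 = 0.8115.
Type II error: β = 1 − power = 1 − 0.8115 = 0.1885.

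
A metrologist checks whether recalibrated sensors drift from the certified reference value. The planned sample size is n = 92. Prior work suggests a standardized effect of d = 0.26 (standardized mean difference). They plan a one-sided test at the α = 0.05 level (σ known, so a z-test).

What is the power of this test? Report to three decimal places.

Power ≈ 0.802

Noncentrality parameter: δ = d·√n = 0.26 × √92 = 2.4938
One-sided α = 0.05 → critical value z_{0.05} = 1.645.
Power = Φ(δ − 1.645) = Φ(0.849) = 0.8021.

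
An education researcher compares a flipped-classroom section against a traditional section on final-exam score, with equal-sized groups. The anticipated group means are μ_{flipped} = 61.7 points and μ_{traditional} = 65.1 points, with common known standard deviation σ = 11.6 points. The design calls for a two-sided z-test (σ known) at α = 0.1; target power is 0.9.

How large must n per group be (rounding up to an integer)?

n = 200 per group

Standardized effect: d = |μ_{flipped} − μ_{traditional}| / σ = |61.7 − 65.1| / 11.6 = 0.2931
For power 0.9 need Φ(δ − z_{0.05}) = 0.9, so δ = z_{0.05} + z_{0.10} = 1.645 + 1.282 = 2.926.
(The Φ(−δ − z_{α/2}) term is vanishingly small for δ > 0 and is dropped in the standard sample-size formula.)
δ = d·√(n/2) ⇒ n = 2(δ/d)² = 2 × (2.926 / 0.2931)² = 199.37.
Round up to the next whole unit.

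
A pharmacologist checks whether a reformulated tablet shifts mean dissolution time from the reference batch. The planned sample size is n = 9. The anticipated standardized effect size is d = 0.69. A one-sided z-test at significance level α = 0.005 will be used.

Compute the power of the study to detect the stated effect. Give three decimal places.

Power ≈ 0.306

Noncentrality parameter: δ = d·√n = 0.69 × √9 = 2.0700
One-sided α = 0.005 → critical value z_{0.005} = 2.576.
Power = Φ(δ − 2.576) = Φ(-0.506) = 0.3065.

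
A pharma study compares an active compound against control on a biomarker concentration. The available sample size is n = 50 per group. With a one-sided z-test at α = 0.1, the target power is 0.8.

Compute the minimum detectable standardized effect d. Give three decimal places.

Need Φ(δ − 1.282) = 0.8, so δ = 1.282 + 0.842 = 2.123.
δ = d·√(n/2) ⇒ d = δ/√(n/2) = 2.123/√(50/2) = 0.4246.

d ≈ 0.425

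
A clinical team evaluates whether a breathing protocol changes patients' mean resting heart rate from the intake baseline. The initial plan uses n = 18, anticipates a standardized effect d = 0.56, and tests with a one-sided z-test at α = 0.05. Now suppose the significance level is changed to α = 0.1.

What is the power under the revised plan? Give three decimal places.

Power ≈ 0.863

δ = d·√n = 0.56 × √18 = 2.3759 (unchanged). New critical value: z_{0.1} = 1.282.
Revised power = Φ(δ − 1.282) = Φ(1.094) = 0.8631.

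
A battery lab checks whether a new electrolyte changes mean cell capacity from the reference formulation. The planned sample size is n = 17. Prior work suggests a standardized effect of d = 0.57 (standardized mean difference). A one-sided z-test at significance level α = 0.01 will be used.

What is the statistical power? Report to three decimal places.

Power ≈ 0.510

Noncentrality parameter: λ = d·√n = 0.57 × √17 = 2.3502
One-sided α = 0.01 → critical value z_{0.01} = 2.326.
Power = Φ(λ − 2.326) = Φ(0.024) = 0.5095.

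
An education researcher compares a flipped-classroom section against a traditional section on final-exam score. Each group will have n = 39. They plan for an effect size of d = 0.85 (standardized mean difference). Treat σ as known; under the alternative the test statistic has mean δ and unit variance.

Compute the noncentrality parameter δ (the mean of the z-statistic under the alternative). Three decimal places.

δ ≈ 3.753

δ = d·√(n/2) = 0.85 × √(39/2) = 3.7535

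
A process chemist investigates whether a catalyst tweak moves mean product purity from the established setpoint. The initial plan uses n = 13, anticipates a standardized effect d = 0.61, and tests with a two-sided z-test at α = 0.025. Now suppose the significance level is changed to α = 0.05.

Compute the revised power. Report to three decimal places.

Power ≈ 0.595

δ = d·√n = 0.61 × √13 = 2.1994 (unchanged). New critical value: z_{0.025} = 1.960.
Revised power = Φ(δ − 1.960) + Φ(−δ − 1.960) = Φ(0.239) + Φ(-4.159) = 0.5946 + 0.0000 = 0.5946.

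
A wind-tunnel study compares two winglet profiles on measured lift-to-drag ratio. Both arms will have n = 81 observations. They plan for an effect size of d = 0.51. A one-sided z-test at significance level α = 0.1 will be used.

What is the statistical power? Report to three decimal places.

Noncentrality parameter: λ = d·√(n/2) = 0.51 × √(81/2) = 3.2456
Critical value for a one-sided test at α = 0.1: z_α = 1.282.
Power = Φ(λ − 1.282) = Φ(1.964) = 0.9752.

Power ≈ 0.975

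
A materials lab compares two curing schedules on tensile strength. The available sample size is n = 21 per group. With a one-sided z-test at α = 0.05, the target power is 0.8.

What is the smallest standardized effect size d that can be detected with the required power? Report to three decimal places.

d ≈ 0.767

Required noncentrality: δ = z_{0.05} + z_{0.20} = 1.645 + 0.842 = 2.486.
δ = d·√(n/2) ⇒ d = δ/√(n/2) = 2.486/√(21/2) = 0.7673.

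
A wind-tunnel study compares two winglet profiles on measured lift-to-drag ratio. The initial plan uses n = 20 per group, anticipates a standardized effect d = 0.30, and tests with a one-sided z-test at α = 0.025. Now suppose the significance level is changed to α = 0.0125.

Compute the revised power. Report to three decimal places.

δ = d·√(n/2) = 0.30 × √(20/2) = 0.9487 (unchanged). New critical value: z_{0.0125} = 2.241.
Revised power = Φ(δ − 2.241) = Φ(-1.293) = 0.0981.

Power ≈ 0.098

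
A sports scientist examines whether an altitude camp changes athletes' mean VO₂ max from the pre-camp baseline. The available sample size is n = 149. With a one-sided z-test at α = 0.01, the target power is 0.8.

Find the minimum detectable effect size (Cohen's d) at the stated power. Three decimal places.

d ≈ 0.260

Need Φ(δ − 2.326) = 0.8, so δ = 2.326 + 0.842 = 3.168.
δ = d·√n ⇒ d = δ/√n = 3.168/√149 = 0.2595.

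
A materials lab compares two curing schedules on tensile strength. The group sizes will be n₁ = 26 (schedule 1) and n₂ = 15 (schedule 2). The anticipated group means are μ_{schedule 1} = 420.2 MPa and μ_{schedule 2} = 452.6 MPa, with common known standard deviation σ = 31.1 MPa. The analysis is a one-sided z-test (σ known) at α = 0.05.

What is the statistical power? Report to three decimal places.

Standardized effect: d = |μ_{schedule 1} − μ_{schedule 2}| / σ = |420.2 − 452.6| / 31.1 = 1.0418
Noncentrality parameter: δ = d / √(1/n₁ + 1/n₂) = 1.0418 / √(1/26 + 1/15) = 3.2131
One-sided α = 0.05 → critical value z_{0.05} = 1.645.
Power = P(Z > 1.645 − δ) = Φ(1.568) = 0.9416.

Power ≈ 0.942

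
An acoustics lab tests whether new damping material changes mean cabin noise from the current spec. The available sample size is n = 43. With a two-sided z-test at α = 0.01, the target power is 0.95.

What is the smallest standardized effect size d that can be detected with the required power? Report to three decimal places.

d ≈ 0.644

Required noncentrality: δ = z_{0.005} + z_{0.05} = 2.576 + 1.645 = 4.221.
(Lower-tail contribution to power is negligible for δ > 0.)
δ = d·√n ⇒ d = δ/√n = 4.221/√43 = 0.6436.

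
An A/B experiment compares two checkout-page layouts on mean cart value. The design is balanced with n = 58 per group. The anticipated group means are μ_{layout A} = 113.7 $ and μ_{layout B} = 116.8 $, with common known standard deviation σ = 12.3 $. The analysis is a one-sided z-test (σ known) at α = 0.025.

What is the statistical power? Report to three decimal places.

Standardized effect: d = |μ_{layout A} − μ_{layout B}| / σ = |113.7 − 116.8| / 12.3 = 0.2520
Noncentrality parameter: λ = d·√(n/2) = 0.2520 × √(58/2) = 1.3572
Critical value for a one-sided test at α = 0.025: z_α = 1.960.
Power = Φ(λ − 1.960) = Φ(-0.603) = 0.2733.

Power ≈ 0.273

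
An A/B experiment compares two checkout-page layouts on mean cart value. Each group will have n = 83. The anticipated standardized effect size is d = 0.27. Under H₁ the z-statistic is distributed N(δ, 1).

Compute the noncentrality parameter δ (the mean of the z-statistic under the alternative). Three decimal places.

δ ≈ 1.739

δ = d·√(n/2) = 0.27 × √(83/2) = 1.7394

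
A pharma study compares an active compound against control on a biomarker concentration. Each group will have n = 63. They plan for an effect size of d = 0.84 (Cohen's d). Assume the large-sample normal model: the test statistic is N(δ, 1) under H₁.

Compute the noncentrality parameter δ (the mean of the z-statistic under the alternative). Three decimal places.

δ = d·√(n/2) = 0.84 × √(63/2) = 4.7145

δ ≈ 4.714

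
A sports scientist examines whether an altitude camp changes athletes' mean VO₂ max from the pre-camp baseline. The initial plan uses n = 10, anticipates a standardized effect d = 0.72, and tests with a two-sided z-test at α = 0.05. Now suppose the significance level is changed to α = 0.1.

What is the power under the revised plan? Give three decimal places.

Power ≈ 0.736

δ = d·√n = 0.72 × √10 = 2.2768 (unchanged). New critical value: z_{0.05} = 1.645.
Revised power = Φ(δ − 1.645) + Φ(−δ − 1.645) = Φ(0.632) + Φ(-3.922) = 0.7363 + 0.0000 = 0.7363.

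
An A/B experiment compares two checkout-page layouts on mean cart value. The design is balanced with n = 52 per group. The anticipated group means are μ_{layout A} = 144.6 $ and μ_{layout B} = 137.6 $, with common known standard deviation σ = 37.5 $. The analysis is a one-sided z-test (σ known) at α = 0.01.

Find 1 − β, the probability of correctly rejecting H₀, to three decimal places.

Power ≈ 0.085

Standardized effect: d = |μ_{layout A} − μ_{layout B}| / σ = |144.6 − 137.6| / 37.5 = 0.1867
Noncentrality parameter: δ = d·√(n/2) = 0.1867 × √(52/2) = 0.9518
Critical value for a one-sided test at α = 0.01: z_α = 2.326.
Power = P(Z > 2.326 − δ) = Φ(-1.375) = 0.0846.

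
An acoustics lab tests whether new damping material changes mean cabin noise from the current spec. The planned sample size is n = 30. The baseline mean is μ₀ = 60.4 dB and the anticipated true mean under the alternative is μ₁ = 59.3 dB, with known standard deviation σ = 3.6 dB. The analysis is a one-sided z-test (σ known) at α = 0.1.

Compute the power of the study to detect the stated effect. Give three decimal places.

Standardized effect: d = |μ₁ − μ₀| / σ = |59.3 − 60.4| / 3.6 = 0.3056
Noncentrality parameter: δ = d·√n = 0.3056 × √30 = 1.6736
Critical value for a one-sided test at α = 0.1: z_α = 1.282.
Power = P(Z > 1.282 − δ) = Φ(0.392) = 0.6525.

Power ≈ 0.652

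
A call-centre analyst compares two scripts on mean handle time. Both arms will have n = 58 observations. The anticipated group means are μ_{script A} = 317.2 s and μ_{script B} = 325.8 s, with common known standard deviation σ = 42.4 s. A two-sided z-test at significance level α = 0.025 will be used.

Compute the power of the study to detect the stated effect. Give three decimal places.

Standardized effect: d = |μ_{script A} − μ_{script B}| / σ = |317.2 − 325.8| / 42.4 = 0.2028
Noncentrality parameter: δ = d·√(n/2) = 0.2028 × √(58/2) = 1.0923
Critical value for a two-sided test at α = 0.025: z_{α/2} = 2.241.
Power = Φ(δ − 2.241) + Φ(−δ − 2.241) = Φ(-1.149) + Φ(-3.334) = 0.1253 + 0.0004 = 0.1257.

Power ≈ 0.126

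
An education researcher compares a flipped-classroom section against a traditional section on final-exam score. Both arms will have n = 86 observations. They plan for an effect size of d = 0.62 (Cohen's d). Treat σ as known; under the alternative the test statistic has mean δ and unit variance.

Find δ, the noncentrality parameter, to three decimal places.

δ = d·√(n/2) = 0.62 × √(86/2) = 4.0656

δ ≈ 4.066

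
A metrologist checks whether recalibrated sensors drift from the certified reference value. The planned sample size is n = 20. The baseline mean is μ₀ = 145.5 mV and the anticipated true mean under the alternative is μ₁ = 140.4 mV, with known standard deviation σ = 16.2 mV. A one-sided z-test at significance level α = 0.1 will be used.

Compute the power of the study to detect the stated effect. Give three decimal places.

Power ≈ 0.550

Standardized effect: d = |μ₁ − μ₀| / σ = |140.4 − 145.5| / 16.2 = 0.3148
Noncentrality parameter: δ = d·√n = 0.3148 × √20 = 1.4079
Critical value for a one-sided test at α = 0.1: z_α = 1.282.
Power = P(Z > 1.282 − δ) = Φ(0.126) = 0.5503.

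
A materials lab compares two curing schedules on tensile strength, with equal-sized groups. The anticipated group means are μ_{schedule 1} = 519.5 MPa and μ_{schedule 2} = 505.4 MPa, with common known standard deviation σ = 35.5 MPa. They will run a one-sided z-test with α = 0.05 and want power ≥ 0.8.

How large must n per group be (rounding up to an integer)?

n = 79 per group

Standardized effect: d = |μ_{schedule 1} − μ_{schedule 2}| / σ = |519.5 − 505.4| / 35.5 = 0.3972
Set Φ(δ − 1.645) = 0.8; then δ − 1.645 = Φ⁻¹(0.8) = 0.842, giving δ = 2.486.
δ = d·√(n/2) ⇒ n = 2(δ/d)² = 2 × (2.486 / 0.3972)² = 78.38.
Round up to the next whole unit.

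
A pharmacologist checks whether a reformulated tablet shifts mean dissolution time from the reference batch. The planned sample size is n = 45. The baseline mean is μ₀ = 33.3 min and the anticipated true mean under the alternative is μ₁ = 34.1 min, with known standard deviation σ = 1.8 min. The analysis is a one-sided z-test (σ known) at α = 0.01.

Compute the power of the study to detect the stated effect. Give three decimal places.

Power ≈ 0.744

Standardized effect: d = |μ₁ − μ₀| / σ = |34.1 − 33.3| / 1.8 = 0.4444
Noncentrality parameter: δ = d·√n = 0.4444 × √45 = 2.9814
Critical value for a one-sided test at α = 0.01: z_α = 2.326.
Power = Φ(δ − 2.326) = Φ(0.655) = 0.7438.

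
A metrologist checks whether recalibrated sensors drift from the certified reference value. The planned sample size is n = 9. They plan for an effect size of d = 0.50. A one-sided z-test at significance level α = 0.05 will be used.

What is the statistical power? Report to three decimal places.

Noncentrality parameter: δ = d·√n = 0.50 × √9 = 1.5000
Critical value for a one-sided test at α = 0.05: z_α = 1.645.
Power = Φ(δ − 1.645) = Φ(-0.145) = 0.4424.

Power ≈ 0.442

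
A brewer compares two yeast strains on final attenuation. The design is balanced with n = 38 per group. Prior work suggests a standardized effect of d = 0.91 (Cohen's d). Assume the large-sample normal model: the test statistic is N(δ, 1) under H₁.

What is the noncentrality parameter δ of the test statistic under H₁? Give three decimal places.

δ ≈ 3.967

The noncentrality parameter scales effect size by the design's sample-size factor: δ = d·√(n/2) = 0.91 × √(38/2) = 3.9666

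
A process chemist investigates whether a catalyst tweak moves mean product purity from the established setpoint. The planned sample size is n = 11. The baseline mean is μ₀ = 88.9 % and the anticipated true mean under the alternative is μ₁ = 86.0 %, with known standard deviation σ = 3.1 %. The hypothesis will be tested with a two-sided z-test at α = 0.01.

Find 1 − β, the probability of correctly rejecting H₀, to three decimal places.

Standardized effect: d = |μ₁ − μ₀| / σ = |86.0 − 88.9| / 3.1 = 0.9355
Noncentrality parameter: δ = d·√n = 0.9355 × √11 = 3.1026
Two-sided α = 0.01 → critical value z_{0.005} = 2.576.
Power = Φ(δ − 2.576) + Φ(−δ − 2.576) = Φ(0.527) + Φ(-5.678) = 0.7008 + 0.0000 = 0.7008.

Power ≈ 0.701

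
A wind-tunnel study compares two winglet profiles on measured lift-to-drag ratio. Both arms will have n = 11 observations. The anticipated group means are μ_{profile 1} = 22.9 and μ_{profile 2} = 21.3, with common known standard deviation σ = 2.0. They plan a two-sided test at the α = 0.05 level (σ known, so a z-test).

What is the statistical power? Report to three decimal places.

Standardized effect: d = |μ_{profile 1} − μ_{profile 2}| / σ = |22.9 − 21.3| / 2.0 = 0.8000
Noncentrality parameter: λ = d·√(n/2) = 0.8000 × √(11/2) = 1.8762
Critical value for a two-sided test at α = 0.05: z_{α/2} = 1.960.
Power = Φ(λ − 1.960) + Φ(−λ − 1.960) = Φ(-0.084) + Φ(-3.836) = 0.4666 + 0.0001 = 0.4667.

Power ≈ 0.467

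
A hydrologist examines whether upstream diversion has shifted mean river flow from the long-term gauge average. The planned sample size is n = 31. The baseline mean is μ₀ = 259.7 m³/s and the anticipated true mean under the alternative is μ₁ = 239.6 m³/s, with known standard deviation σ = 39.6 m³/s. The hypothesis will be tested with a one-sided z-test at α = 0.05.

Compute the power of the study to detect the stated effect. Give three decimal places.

Power ≈ 0.881

Standardized effect: d = |μ₁ − μ₀| / σ = |239.6 − 259.7| / 39.6 = 0.5076
Noncentrality parameter: δ = d·√n = 0.5076 × √31 = 2.8261
One-sided α = 0.05 → critical value z_{0.05} = 1.645.
Power = P(Z > 1.645 − δ) = Φ(1.181) = 0.8812.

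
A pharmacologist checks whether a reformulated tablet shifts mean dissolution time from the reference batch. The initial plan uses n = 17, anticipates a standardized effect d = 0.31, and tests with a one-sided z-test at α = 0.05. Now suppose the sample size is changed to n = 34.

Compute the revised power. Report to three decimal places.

With n = 34: δ = d·√n = 0.31 × √34 = 1.8076. Critical value z_{0.05} = 1.645.
Revised power = Φ(δ − 1.645) = Φ(0.163) = 0.5646.

Power ≈ 0.565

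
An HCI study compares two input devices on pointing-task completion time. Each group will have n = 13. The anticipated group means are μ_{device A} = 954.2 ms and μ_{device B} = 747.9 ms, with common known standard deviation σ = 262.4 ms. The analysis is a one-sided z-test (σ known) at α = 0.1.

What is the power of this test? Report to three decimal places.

Standardized effect: d = |μ_{device A} − μ_{device B}| / σ = |954.2 − 747.9| / 262.4 = 0.7862
Noncentrality parameter: δ = d·√(n/2) = 0.7862 × √(13/2) = 2.0044
Critical value for a one-sided test at α = 0.1: z_α = 1.282.
Power = Φ(δ − 1.282) = Φ(0.723) = 0.7651.

Power ≈ 0.765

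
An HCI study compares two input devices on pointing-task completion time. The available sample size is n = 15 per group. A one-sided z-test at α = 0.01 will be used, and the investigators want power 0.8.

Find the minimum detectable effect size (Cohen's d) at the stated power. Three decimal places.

d ≈ 1.157

Need Φ(δ − 2.326) = 0.8, so δ = 2.326 + 0.842 = 3.168.
δ = d·√(n/2) ⇒ d = δ/√(n/2) = 3.168/√(15/2) = 1.1568.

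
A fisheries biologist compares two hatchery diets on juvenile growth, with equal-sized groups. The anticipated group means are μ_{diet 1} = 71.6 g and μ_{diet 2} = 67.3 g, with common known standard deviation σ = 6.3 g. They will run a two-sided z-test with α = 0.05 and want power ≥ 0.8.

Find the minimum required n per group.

n = 34 per group

Standardized effect: d = |μ_{diet 1} − μ_{diet 2}| / σ = |71.6 − 67.3| / 6.3 = 0.6825
Set Φ(δ − 1.960) = 0.8; then δ − 1.960 = Φ⁻¹(0.8) = 0.842, giving δ = 2.802.
(Ignoring the negligible lower-tail rejection probability gives the usual closed-form inversion.)
δ = d·√(n/2) ⇒ n = 2(δ/d)² = 2 × (2.802 / 0.6825)² = 33.70.
Rounding up, n = 34 per group.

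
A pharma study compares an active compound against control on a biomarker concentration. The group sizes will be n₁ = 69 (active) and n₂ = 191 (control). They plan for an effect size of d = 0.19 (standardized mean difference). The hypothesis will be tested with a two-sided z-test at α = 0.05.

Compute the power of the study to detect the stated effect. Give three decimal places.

Power ≈ 0.272

Noncentrality parameter: δ = d / √(1/n₁ + 1/n₂) = 0.19 / √(1/69 + 1/191) = 1.3527
Two-sided α = 0.05 → critical value z_{0.025} = 1.960.
Power = Φ(δ − 1.960) + Φ(−δ − 1.960) = Φ(-0.607) + Φ(-3.313) = 0.2718 + 0.0005 = 0.2723.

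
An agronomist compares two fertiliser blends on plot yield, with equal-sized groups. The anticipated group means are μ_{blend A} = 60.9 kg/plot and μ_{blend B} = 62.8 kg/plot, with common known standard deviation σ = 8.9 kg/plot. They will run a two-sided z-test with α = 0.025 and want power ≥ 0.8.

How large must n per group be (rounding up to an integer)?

n = 418 per group

Standardized effect: d = |μ_{blend A} − μ_{blend B}| / σ = |60.9 − 62.8| / 8.9 = 0.2135
Set Φ(δ − 2.241) = 0.8; then δ − 2.241 = Φ⁻¹(0.8) = 0.842, giving δ = 3.083.
(The Φ(−δ − z_{α/2}) term is vanishingly small for δ > 0 and is dropped in the standard sample-size formula.)
δ = d·√(n/2) ⇒ n = 2(δ/d)² = 2 × (3.083 / 0.2135)² = 417.12.
Rounding up, n = 418 per group.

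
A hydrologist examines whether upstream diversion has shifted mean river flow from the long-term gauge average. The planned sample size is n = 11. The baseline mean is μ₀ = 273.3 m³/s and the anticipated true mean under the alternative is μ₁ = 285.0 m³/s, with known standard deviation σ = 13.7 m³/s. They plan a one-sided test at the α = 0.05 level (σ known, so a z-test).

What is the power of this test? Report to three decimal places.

Power ≈ 0.883

Standardized effect: d = |μ₁ − μ₀| / σ = |285.0 − 273.3| / 13.7 = 0.8540
Noncentrality parameter: δ = d·√n = 0.8540 × √11 = 2.8324
Critical value for a one-sided test at α = 0.05: z_α = 1.645.
Power = P(Z > 1.645 − δ) = Φ(1.188) = 0.8825.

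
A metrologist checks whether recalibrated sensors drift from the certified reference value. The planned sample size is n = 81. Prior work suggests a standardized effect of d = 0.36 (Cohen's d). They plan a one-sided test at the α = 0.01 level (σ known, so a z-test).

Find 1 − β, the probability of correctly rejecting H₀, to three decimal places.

Power ≈ 0.820

Noncentrality parameter: δ = d·√n = 0.36 × √81 = 3.2400
Critical value for a one-sided test at α = 0.01: z_α = 2.326.
Power = P(Z > 2.326 − δ) = Φ(0.914) = 0.8196.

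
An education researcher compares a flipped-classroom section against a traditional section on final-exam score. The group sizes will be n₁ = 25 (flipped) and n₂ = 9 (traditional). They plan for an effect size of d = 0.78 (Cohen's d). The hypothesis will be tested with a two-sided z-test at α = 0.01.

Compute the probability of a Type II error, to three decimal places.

Noncentrality parameter: δ = d / √(1/n₁ + 1/n₂) = 0.78 / √(1/25 + 1/9) = 2.0065
Two-sided α = 0.01 → critical value z_{0.005} = 2.576.
Power = Φ(δ − 2.576) + Φ(−δ − 2.576) = Φ(-0.569) + Φ(-4.582) = 0.2846 + 0.0000 = 0.2846.
Type II error: β = 1 − power = 1 − 0.2846 = 0.7154.

β ≈ 0.715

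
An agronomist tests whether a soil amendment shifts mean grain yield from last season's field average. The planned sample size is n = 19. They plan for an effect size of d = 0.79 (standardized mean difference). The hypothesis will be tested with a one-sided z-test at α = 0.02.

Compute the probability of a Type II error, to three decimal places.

Noncentrality parameter: λ = d·√n = 0.79 × √19 = 3.4435
One-sided α = 0.02 → critical value z_{0.02} = 2.054.
Power = Φ(λ − 2.054) = Φ(1.390) = 0.9177.
Type II error: β = 1 − power = 1 − 0.9177 = 0.0823.

β ≈ 0.082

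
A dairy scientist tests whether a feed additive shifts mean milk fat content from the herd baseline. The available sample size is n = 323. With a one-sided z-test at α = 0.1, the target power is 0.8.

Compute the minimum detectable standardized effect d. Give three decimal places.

d ≈ 0.118

Need Φ(δ − 1.282) = 0.8, so δ = 1.282 + 0.842 = 2.123.
δ = d·√n ⇒ d = δ/√n = 2.123/√323 = 0.1181.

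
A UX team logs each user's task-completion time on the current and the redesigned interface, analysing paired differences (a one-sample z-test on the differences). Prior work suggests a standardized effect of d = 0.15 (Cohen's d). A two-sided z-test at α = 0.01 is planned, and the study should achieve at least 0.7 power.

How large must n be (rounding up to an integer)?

Set Φ(δ − 2.576) = 0.7; then δ − 2.576 = Φ⁻¹(0.7) = 0.524, giving δ = 3.100.
(The Φ(−δ − z_{α/2}) term is vanishingly small for δ > 0 and is dropped in the standard sample-size formula.)
δ = d·√n ⇒ n = (δ/d)² = (3.100 / 0.15)² = 427.17.
Round up to the next whole unit.

n = 428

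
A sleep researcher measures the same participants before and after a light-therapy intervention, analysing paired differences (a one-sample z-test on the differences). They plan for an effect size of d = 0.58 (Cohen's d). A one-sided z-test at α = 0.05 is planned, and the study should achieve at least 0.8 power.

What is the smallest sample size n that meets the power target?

Set Φ(δ − 1.645) = 0.8; then δ − 1.645 = Φ⁻¹(0.8) = 0.842, giving δ = 2.486.
δ = d·√n ⇒ n = (δ/d)² = (2.486 / 0.58)² = 18.38.
Round up to the next whole unit.

n = 19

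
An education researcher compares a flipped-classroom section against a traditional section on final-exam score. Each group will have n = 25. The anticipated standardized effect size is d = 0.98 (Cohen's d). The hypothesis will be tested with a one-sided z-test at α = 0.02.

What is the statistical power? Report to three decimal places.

Noncentrality parameter: δ = d·√(n/2) = 0.98 × √(25/2) = 3.4648
One-sided α = 0.02 → critical value z_{0.02} = 2.054.
Power = Φ(δ − 2.054) = Φ(1.411) = 0.9209.

Power ≈ 0.921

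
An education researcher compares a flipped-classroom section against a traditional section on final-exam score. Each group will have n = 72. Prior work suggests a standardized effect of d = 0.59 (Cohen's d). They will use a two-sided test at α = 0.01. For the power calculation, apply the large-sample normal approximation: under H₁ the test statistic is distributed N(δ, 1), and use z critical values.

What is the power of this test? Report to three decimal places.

Noncentrality parameter: δ = d·√(n/2) = 0.59 × √(72/2) = 3.5400
Two-sided α = 0.01 → critical value z_{0.005} = 2.576.
Power = Φ(δ − 2.576) + Φ(−δ − 2.576) = Φ(0.964) + Φ(-6.116) = 0.8325 + 0.0000 = 0.8325.

Power ≈ 0.833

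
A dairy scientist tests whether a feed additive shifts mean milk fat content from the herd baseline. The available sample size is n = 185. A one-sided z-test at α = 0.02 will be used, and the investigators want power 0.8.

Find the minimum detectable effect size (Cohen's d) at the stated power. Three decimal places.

d ≈ 0.213

Need Φ(δ − 2.054) = 0.8, so δ = 2.054 + 0.842 = 2.895.
δ = d·√n ⇒ d = δ/√n = 2.895/√185 = 0.2129.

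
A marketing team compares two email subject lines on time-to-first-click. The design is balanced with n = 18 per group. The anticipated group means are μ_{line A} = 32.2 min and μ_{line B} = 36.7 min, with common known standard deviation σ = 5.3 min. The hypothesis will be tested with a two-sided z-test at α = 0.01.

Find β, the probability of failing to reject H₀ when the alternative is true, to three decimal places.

Standardized effect: d = |μ_{line A} − μ_{line B}| / σ = |32.2 − 36.7| / 5.3 = 0.8491
Noncentrality parameter: δ = d·√(n/2) = 0.8491 × √(18/2) = 2.5472
Critical value for a two-sided test at α = 0.01: z_{α/2} = 2.576.
Power = Φ(δ − 2.576) + Φ(−δ − 2.576) = Φ(-0.029) + Φ(-5.123) = 0.4886 + 0.0000 = 0.4886.
Type II error: β = 1 − power = 1 − 0.4886 = 0.5114.

β ≈ 0.511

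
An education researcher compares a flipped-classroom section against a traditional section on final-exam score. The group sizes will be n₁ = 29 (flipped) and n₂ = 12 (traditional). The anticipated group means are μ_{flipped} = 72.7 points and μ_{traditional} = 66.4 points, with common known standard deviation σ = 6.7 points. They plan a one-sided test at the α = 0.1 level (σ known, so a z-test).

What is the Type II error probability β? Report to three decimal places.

β ≈ 0.072

Standardized effect: d = |μ_{flipped} − μ_{traditional}| / σ = |72.7 − 66.4| / 6.7 = 0.9403
Noncentrality parameter: δ = d / √(1/n₁ + 1/n₂) = 0.9403 / √(1/29 + 1/12) = 2.7395
One-sided α = 0.1 → critical value z_{0.1} = 1.282.
Power = Φ(δ − 1.282) = Φ(1.458) = 0.9276.
Type II error: β = 1 − power = 1 − 0.9276 = 0.0724.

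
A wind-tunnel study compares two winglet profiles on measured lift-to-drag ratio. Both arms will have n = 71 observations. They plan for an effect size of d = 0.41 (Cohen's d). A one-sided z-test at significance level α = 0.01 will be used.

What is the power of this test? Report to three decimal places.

Power ≈ 0.546

Noncentrality parameter: δ = d·√(n/2) = 0.41 × √(71/2) = 2.4429
Critical value for a one-sided test at α = 0.01: z_α = 2.326.
Power = P(Z > 2.326 − δ) = Φ(0.117) = 0.5464.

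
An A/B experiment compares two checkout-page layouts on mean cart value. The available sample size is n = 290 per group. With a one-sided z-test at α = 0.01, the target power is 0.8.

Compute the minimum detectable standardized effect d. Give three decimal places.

d ≈ 0.263

Required noncentrality: δ = z_{0.01} + z_{0.20} = 2.326 + 0.842 = 3.168.
δ = d·√(n/2) ⇒ d = δ/√(n/2) = 3.168/√(290/2) = 0.2631.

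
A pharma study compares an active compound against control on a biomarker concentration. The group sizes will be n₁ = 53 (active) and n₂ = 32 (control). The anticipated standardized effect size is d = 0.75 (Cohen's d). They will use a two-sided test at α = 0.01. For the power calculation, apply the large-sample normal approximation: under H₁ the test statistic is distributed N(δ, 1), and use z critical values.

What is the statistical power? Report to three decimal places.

Noncentrality parameter: λ = d / √(1/n₁ + 1/n₂) = 0.75 / √(1/53 + 1/32) = 3.3502
Two-sided α = 0.01 → critical value z_{0.005} = 2.576.
Power = Φ(λ − 2.576) + Φ(−λ − 2.576) = Φ(0.774) + Φ(-5.926) = 0.7806 + 0.0000 = 0.7806.

Power ≈ 0.781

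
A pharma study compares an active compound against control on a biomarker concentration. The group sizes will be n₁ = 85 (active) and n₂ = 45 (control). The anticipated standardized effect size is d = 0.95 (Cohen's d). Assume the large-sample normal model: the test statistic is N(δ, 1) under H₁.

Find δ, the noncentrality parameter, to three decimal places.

The noncentrality parameter scales effect size by the design's sample-size factor: δ = d / √(1/n₁ + 1/n₂) = 0.95 / √(1/85 + 1/45) = 5.1531

δ ≈ 5.153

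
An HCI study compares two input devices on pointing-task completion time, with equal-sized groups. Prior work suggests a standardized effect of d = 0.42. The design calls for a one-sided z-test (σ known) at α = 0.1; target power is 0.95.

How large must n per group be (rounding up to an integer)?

n = 98 per group

For power 0.95 need Φ(δ − z_{0.1}) = 0.95, so δ = z_{0.1} + z_{0.05} = 1.282 + 1.645 = 2.926.
δ = d·√(n/2) ⇒ n = 2(δ/d)² = 2 × (2.926 / 0.42)² = 97.10.
Rounding up, n = 98 per group.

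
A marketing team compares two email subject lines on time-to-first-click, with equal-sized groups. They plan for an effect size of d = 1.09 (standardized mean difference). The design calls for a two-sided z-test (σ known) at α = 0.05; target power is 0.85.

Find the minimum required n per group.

n = 16 per group

For power 0.85 need Φ(δ − z_{0.025}) = 0.85, so δ = z_{0.025} + z_{0.15} = 1.960 + 1.036 = 2.996.
(Ignoring the negligible lower-tail rejection probability gives the usual closed-form inversion.)
δ = d·√(n/2) ⇒ n = 2(δ/d)² = 2 × (2.996 / 1.09)² = 15.11.
Round up to the next whole unit.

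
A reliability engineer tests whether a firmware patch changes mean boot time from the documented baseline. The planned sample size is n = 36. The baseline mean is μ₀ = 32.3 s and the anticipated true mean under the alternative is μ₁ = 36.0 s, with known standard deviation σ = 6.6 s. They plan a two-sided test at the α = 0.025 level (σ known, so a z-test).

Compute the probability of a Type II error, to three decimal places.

β ≈ 0.131

Standardized effect: d = |μ₁ − μ₀| / σ = |36.0 − 32.3| / 6.6 = 0.5606
Noncentrality parameter: δ = d·√n = 0.5606 × √36 = 3.3636
Two-sided α = 0.025 → critical value z_{0.0125} = 2.241.
Power = Φ(δ − 2.241) + Φ(−δ − 2.241) = Φ(1.122) + Φ(-5.605) = 0.8691 + 0.0000 = 0.8691.
Type II error: β = 1 − power = 1 − 0.8691 = 0.1309.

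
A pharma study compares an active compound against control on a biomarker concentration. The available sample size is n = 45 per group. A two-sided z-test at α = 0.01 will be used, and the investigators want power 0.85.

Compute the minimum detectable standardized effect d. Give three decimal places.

d ≈ 0.762

Required noncentrality: δ = z_{0.005} + z_{0.15} = 2.576 + 1.036 = 3.612.
(The second rejection-region term Φ(−δ − z_{α/2}) is negligible and dropped.)
δ = d·√(n/2) ⇒ d = δ/√(n/2) = 3.612/√(45/2) = 0.7615.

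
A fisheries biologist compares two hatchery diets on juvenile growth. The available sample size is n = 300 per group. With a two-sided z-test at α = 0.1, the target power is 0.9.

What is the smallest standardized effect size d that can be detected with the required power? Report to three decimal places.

d ≈ 0.239

Need Φ(δ − 1.645) = 0.9, so δ = 1.645 + 1.282 = 2.926.
(The second rejection-region term Φ(−δ − z_{α/2}) is negligible and dropped.)
δ = d·√(n/2) ⇒ d = δ/√(n/2) = 2.926/√(300/2) = 0.2389.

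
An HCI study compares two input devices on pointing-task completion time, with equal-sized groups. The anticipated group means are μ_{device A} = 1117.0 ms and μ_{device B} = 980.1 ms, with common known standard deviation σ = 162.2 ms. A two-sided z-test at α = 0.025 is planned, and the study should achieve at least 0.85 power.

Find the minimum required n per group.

n = 31 per group

Standardized effect: d = |μ_{device A} − μ_{device B}| / σ = |1117.0 − 980.1| / 162.2 = 0.8440
For power 0.85 need Φ(δ − z_{0.0125}) = 0.85, so δ = z_{0.0125} + z_{0.15} = 2.241 + 1.036 = 3.278.
(Ignoring the negligible lower-tail rejection probability gives the usual closed-form inversion.)
δ = d·√(n/2) ⇒ n = 2(δ/d)² = 2 × (3.278 / 0.8440)² = 30.16.
Round up to the next whole unit.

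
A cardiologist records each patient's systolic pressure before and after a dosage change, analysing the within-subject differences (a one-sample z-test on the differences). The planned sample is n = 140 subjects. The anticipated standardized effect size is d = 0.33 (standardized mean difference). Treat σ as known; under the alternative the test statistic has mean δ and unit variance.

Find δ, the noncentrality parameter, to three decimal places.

δ ≈ 3.905

δ = d·√n = 0.33 × √140 = 3.9046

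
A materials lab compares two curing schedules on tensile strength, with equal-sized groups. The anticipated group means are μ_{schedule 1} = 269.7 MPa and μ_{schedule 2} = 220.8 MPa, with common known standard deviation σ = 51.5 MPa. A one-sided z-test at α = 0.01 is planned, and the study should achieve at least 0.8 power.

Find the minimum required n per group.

n = 23 per group

Standardized effect: d = |μ_{schedule 1} − μ_{schedule 2}| / σ = |269.7 − 220.8| / 51.5 = 0.9495
Set Φ(δ − 2.326) = 0.8; then δ − 2.326 = Φ⁻¹(0.8) = 0.842, giving δ = 3.168.
δ = d·√(n/2) ⇒ n = 2(δ/d)² = 2 × (3.168 / 0.9495)² = 22.26.
Round up to the next whole unit.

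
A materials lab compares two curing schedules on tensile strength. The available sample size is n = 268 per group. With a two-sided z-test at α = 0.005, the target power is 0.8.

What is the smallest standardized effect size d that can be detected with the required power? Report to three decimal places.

d ≈ 0.315

Need Φ(δ − 2.807) = 0.8, so δ = 2.807 + 0.842 = 3.649.
(The second rejection-region term Φ(−δ − z_{α/2}) is negligible and dropped.)
δ = d·√(n/2) ⇒ d = δ/√(n/2) = 3.649/√(268/2) = 0.3152.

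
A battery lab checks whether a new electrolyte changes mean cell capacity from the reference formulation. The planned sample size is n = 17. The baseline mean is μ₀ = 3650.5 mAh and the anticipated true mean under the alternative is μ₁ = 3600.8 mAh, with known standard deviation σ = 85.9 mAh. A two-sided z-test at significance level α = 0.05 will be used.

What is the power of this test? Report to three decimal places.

Power ≈ 0.665

Standardized effect: d = |μ₁ − μ₀| / σ = |3600.8 − 3650.5| / 85.9 = 0.5786
Noncentrality parameter: δ = d·√n = 0.5786 × √17 = 2.3855
Two-sided α = 0.05 → critical value z_{0.025} = 1.960.
Power = Φ(δ − 1.960) + Φ(−δ − 1.960) = Φ(0.426) + Φ(-4.346) = 0.6648 + 0.0000 = 0.6648.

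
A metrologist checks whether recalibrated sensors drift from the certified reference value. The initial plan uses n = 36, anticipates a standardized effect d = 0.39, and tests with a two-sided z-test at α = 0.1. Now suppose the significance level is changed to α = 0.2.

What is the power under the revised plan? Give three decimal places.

Power ≈ 0.855

δ = d·√n = 0.39 × √36 = 2.3400 (unchanged). New critical value: z_{0.1} = 1.282.
Revised power = Φ(δ − 1.282) + Φ(−δ − 1.282) = Φ(1.058) + Φ(-3.622) = 0.8551 + 0.0001 = 0.8552.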